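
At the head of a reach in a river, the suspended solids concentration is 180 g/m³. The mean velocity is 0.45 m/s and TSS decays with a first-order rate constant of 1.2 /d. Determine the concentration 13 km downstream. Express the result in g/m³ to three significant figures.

Travel time t = 13 km / 0.45 m/s = 1.3e+04/0.45 = 2.889e+04 s = 0.3344 d.
First-order decay: C = 180·exp(−1.2·0.3344) = 180·0.6695 = 120.5 g/m³.

121 g/m³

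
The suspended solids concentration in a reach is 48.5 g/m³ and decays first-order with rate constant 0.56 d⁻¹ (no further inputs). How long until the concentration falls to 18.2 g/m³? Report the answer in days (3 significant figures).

t = ln(C₀/C)/k = ln(48.5/18.2)/0.56 = 0.9801/0.56 = 1.75 d.

1.75 d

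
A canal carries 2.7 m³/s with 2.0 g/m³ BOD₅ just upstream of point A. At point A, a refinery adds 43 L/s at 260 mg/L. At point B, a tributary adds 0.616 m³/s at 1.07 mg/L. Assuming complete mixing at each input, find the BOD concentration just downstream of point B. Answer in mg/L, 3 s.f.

5.13 mg/L

43 L/s = 0.043 m³/s.
After input A: C = (2.7·2 + 0.043·260) / 2.743 = 6.044 mg/L.
After input B: C = (2.743·6.044 + 0.616·1.07) / 3.359 = 5.132 mg/L.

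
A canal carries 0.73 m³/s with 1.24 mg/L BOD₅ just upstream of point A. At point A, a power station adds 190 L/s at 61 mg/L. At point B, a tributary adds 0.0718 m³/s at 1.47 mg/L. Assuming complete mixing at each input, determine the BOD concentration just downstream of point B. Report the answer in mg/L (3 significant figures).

190 L/s = 0.19 m³/s.
After input A: C = (0.73·1.24 + 0.19·61) / 0.92 = 13.58 mg/L.
After input B: C = (0.92·13.58 + 0.0718·1.47) / 0.9918 = 12.7 mg/L.

12.7 mg/L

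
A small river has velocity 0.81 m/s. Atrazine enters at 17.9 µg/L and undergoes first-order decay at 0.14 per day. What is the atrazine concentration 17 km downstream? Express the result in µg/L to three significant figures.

17.3 µg/L

Travel time t = 17 km / 0.81 m/s = 1.7e+04/0.81 = 2.099e+04 s = 0.2429 d.
First-order decay: C = 17.9·exp(−0.14·0.2429) = 17.9·0.9666 = 17.3 µg/L.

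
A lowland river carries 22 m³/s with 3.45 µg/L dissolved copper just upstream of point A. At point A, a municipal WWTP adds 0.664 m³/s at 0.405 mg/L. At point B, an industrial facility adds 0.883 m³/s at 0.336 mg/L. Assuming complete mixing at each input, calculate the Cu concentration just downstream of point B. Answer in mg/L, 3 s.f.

3.45 µg/L = 0.00345 mg/L.
After input A: C = (22·0.00345 + 0.664·0.405) / 22.66 = 0.01521 mg/L.
After input B: C = (22.66·0.01521 + 0.883·0.336) / 23.55 = 0.02724 mg/L.

0.0272 mg/L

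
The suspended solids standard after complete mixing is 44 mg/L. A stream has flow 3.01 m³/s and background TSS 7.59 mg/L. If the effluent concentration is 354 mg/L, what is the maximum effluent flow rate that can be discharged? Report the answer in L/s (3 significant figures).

354 L/s

Mass balance at complete mixing: C_std·(Q_w + Q_r) = Q_w·C_e + Q_r·C_b.
Rearranging, Q_w = Q_r·(C_std − C_b)/(C_e − C_std) = 3.01·(44 − 7.59) / (354 − 44) = 0.3535 m³/s.
= 353.5 L/s.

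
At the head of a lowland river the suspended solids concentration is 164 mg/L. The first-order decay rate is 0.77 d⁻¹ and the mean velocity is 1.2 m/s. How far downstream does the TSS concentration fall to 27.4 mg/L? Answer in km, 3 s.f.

From C = C₀·e^(−kt), t = ln(C₀/C)/k = ln(164/27.4)/0.77 = 1.789/0.77 = 2.324 d.
Distance = v·t = 1.2 m/s × 2.008e+05 s = 2.409e+05 m = 240.9 km.

241 km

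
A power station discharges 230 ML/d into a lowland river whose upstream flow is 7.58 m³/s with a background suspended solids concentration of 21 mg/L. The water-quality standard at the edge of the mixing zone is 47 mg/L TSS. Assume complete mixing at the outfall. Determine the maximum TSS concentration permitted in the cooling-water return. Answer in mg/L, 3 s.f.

121 mg/L

230 ML/d = 2.662 m³/s.
Mass balance: 47·10.24 = 2.662·Cₑ + 7.58·21.
Cₑ = (481.4 − 159.2) / 2.662 = 121 mg/L.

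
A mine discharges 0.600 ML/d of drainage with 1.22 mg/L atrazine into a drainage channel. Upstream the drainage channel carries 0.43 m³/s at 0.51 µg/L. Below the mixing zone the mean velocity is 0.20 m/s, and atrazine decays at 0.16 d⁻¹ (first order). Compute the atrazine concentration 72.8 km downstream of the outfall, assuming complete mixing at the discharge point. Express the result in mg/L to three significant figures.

0.600 ML/d = 0.006944 m³/s.
0.51 µg/L = 0.00051 mg/L.
After complete mixing, C₀ = (0.006944·1.22 + 0.43·0.00051) / 0.4369 = 0.01989 mg/L.
Travel time t = 7.28e+04 m / 0.20 m/s = 3.64e+05 s = 4.213 d.
C = 0.01989·exp(−0.16·4.213) = 0.01989·0.5096 = 0.01014 mg/L.

0.0101 mg/L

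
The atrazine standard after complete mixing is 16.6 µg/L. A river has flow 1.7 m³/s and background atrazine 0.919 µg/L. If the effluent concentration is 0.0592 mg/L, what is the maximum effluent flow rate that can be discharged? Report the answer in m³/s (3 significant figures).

0.919 µg/L = 0.000919 mg/L.
16.6 µg/L = 0.0166 mg/L.
Mass balance at complete mixing: C_std·(Q_w + Q_r) = Q_w·C_e + Q_r·C_b.
Rearranging, Q_w = Q_r·(C_std − C_b)/(C_e − C_std) = 1.7·(0.0166 − 0.000919) / (0.0592 − 0.0166) = 0.6258 m³/s.

0.626 m³/s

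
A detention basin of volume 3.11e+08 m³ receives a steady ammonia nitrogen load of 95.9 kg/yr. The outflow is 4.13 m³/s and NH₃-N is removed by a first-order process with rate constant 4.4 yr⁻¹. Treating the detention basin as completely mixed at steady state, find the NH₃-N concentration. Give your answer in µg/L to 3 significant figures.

0.0640 µg/L

Outflow Q = 4.13 m³/s × 3.156e+07 s/yr = 1.303e+08 m³/yr.
Steady-state CSTR mass balance: W = Q·C + k·V·C, so C = W/(Q + kV).
Q + kV = 1.303e+08 + 4.4·3.11e+08 = 1.499e+09 m³/yr.
C = 95.9/1.499e+09 = 6.399e-08 kg/m³ = 6.399e-05 mg/L = 0.06399 µg/L.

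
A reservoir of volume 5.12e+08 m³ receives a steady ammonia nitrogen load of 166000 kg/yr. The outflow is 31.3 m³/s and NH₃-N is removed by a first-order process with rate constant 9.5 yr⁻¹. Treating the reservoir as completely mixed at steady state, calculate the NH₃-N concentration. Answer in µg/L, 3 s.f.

28.4 µg/L

Outflow Q = 31.3 m³/s × 3.156e+07 s/yr = 9.878e+08 m³/yr.
Steady-state CSTR mass balance: W = Q·C + k·V·C, so C = W/(Q + kV).
Q + kV = 9.878e+08 + 9.5·5.12e+08 = 5.852e+09 m³/yr.
C = 166000/5.852e+09 = 2.837e-05 kg/m³ = 0.02837 mg/L = 28.37 µg/L.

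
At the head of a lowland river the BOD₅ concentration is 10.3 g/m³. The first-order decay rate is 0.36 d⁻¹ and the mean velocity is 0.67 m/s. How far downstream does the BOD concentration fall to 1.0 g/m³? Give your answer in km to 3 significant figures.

375 km

From C = C₀·e^(−kt), t = ln(C₀/C)/k = ln(10.3/1.0)/0.36 = 2.332/0.36 = 6.478 d.
Distance = v·t = 0.67 m/s × 5.597e+05 s = 3.75e+05 m = 375 km.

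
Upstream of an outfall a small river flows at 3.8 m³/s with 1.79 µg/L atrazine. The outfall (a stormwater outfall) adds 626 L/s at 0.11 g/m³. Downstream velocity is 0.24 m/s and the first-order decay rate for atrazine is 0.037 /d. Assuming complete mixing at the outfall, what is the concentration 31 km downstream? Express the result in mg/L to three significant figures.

0.0162 mg/L

626 L/s = 0.626 m³/s.
1.79 µg/L = 0.00179 mg/L.
After complete mixing, C₀ = (0.626·0.11 + 3.8·0.00179) / 4.426 = 0.01709 mg/L.
Travel time t = 3.1e+04 m / 0.24 m/s = 1.292e+05 s = 1.495 d.
C = 0.01709·exp(−0.037·1.495) = 0.01709·0.9462 = 0.01617 mg/L.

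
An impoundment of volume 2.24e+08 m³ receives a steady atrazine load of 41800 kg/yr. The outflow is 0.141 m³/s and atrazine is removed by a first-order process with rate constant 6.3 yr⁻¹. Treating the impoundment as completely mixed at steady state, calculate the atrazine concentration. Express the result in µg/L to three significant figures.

29.5 µg/L

Outflow Q = 0.141 m³/s × 3.156e+07 s/yr = 4.45e+06 m³/yr.
Steady-state CSTR mass balance: W = Q·C + k·V·C, so C = W/(Q + kV).
Q + kV = 4.45e+06 + 6.3·2.24e+08 = 1.416e+09 m³/yr.
C = 41800/1.416e+09 = 2.953e-05 kg/m³ = 0.02953 mg/L = 29.53 µg/L.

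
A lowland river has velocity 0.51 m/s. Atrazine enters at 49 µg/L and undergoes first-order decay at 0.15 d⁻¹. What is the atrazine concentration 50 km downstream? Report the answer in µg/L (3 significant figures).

Travel time t = 50 km / 0.51 m/s = 5e+04/0.51 = 9.804e+04 s = 1.135 d.
First-order decay: C = 49·exp(−0.15·1.135) = 49·0.8435 = 41.33 µg/L.

41.3 µg/L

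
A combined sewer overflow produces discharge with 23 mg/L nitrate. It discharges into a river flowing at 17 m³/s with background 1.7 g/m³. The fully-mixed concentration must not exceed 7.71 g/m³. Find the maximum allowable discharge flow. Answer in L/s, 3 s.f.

6680 L/s

Mass balance at complete mixing: C_std·(Q_w + Q_r) = Q_w·C_e + Q_r·C_b.
Rearranging, Q_w = Q_r·(C_std − C_b)/(C_e − C_std) = 17·(7.71 − 1.7) / (23 − 7.71) = 6.682 m³/s.
= 6682 L/s.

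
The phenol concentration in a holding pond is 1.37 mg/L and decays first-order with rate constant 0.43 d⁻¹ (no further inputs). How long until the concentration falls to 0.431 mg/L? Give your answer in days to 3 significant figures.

t = ln(C₀/C)/k = ln(1.37/0.431)/0.43 = 1.156/0.43 = 2.689 d.

2.69 d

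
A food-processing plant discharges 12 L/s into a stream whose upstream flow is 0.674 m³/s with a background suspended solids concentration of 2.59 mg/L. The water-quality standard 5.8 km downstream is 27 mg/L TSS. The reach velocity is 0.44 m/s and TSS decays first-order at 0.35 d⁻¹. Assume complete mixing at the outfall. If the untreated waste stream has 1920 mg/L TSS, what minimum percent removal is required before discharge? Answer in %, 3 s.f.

12 L/s = 0.012 m³/s.
Travel time to the compliance point: t = 5800/0.44 = 1.318e+04 s = 0.1526 d; decay factor exp(−0.35·0.1526) = 0.948.
So the concentration just after mixing may be at most 27/0.948 = 28.48 mg/L.
Mass balance: 28.48·0.686 = 0.012·Cₑ + 0.674·2.59.
Cₑ = (19.54 − 1.746) / 0.012 = 1483 mg/L.
Required removal = 1 − 1483/1920 = 22.78 %.

22.8 %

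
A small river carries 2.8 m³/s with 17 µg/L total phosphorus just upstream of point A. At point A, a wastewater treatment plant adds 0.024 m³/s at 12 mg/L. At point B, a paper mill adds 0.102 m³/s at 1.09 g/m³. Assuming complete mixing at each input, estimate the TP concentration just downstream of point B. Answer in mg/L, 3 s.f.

0.153 mg/L

17 µg/L = 0.017 mg/L.
After input A: C = (2.8·0.017 + 0.024·12) / 2.824 = 0.1188 mg/L.
After input B: C = (2.824·0.1188 + 0.102·1.09) / 2.926 = 0.1527 mg/L.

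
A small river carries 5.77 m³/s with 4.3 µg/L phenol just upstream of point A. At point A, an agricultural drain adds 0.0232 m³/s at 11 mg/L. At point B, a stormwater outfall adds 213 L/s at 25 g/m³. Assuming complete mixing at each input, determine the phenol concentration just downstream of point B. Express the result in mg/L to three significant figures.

0.933 mg/L

4.3 µg/L = 0.0043 mg/L.
After input A: C = (5.77·0.0043 + 0.0232·11) / 5.793 = 0.04833 mg/L.
213 L/s = 0.213 m³/s.
After input B: C = (5.793·0.04833 + 0.213·25) / 6.006 = 0.9332 mg/L.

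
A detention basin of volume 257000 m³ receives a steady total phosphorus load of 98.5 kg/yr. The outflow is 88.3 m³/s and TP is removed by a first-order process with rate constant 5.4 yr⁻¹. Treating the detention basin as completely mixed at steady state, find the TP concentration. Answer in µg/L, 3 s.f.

0.0353 µg/L

Outflow Q = 88.3 m³/s × 3.156e+07 s/yr = 2.787e+09 m³/yr.
Steady-state CSTR mass balance: W = Q·C + k·V·C, so C = W/(Q + kV).
Q + kV = 2.787e+09 + 5.4·257000 = 2.788e+09 m³/yr.
C = 98.5/2.788e+09 = 3.533e-08 kg/m³ = 3.533e-05 mg/L = 0.03533 µg/L.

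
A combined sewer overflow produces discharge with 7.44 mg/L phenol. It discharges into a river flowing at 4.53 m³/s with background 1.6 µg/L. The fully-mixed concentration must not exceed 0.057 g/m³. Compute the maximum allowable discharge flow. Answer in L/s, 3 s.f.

1.6 µg/L = 0.0016 mg/L.
Mass balance at complete mixing: C_std·(Q_w + Q_r) = Q_w·C_e + Q_r·C_b.
Rearranging, Q_w = Q_r·(C_std − C_b)/(C_e − C_std) = 4.53·(0.057 − 0.0016) / (7.44 − 0.057) = 0.03399 m³/s.
= 33.99 L/s.

34.0 L/s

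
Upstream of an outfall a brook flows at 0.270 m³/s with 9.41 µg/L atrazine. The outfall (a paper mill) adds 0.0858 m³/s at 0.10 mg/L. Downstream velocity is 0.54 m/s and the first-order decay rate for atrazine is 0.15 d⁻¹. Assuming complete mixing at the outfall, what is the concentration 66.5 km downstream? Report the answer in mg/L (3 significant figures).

0.0252 mg/L

9.41 µg/L = 0.00941 mg/L.
After complete mixing, C₀ = (0.0858·0.1 + 0.27·0.00941) / 0.3558 = 0.03126 mg/L.
Travel time t = 6.65e+04 m / 0.54 m/s = 1.231e+05 s = 1.425 d.
C = 0.03126·exp(−0.15·1.425) = 0.03126·0.8075 = 0.02524 mg/L.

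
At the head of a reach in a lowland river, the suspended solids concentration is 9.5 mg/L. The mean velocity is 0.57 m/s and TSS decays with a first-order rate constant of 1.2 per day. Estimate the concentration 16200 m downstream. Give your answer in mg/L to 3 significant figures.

Travel time t = 16200 m / 0.57 m/s = 1.62e+04/0.57 = 2.842e+04 s = 0.3289 d.
First-order decay: C = 9.5·exp(−1.2·0.3289) = 9.5·0.6739 = 6.402 mg/L.

6.40 mg/L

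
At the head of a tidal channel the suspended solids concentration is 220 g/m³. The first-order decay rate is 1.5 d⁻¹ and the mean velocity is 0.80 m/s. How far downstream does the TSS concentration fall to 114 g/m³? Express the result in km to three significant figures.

From C = C₀·e^(−kt), t = ln(C₀/C)/k = ln(220/114)/1.5 = 0.6574/1.5 = 0.4383 d.
Distance = v·t = 0.80 m/s × 3.787e+04 s = 3.029e+04 m = 30.29 km.

30.3 km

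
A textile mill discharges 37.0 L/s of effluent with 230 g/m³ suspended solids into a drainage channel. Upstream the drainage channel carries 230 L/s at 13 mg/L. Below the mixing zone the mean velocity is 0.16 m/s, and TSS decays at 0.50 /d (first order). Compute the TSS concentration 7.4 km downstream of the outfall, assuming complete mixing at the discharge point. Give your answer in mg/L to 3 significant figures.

33.0 mg/L

37.0 L/s = 0.037 m³/s.
230 L/s = 0.23 m³/s.
After complete mixing, C₀ = (0.037·230 + 0.23·13) / 0.267 = 43.07 mg/L.
Travel time t = 7400 m / 0.16 m/s = 4.625e+04 s = 0.5353 d.
C = 43.07·exp(−0.50·0.5353) = 43.07·0.7652 = 32.96 mg/L.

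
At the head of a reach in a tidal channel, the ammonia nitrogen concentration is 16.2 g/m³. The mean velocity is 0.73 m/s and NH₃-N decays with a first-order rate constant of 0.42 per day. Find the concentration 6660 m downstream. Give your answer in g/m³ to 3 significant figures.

15.5 g/m³

Travel time t = 6660 m / 0.73 m/s = 6660/0.73 = 9123 s = 0.1056 d.
First-order decay: C = 16.2·exp(−0.42·0.1056) = 16.2·0.9566 = 15.5 g/m³.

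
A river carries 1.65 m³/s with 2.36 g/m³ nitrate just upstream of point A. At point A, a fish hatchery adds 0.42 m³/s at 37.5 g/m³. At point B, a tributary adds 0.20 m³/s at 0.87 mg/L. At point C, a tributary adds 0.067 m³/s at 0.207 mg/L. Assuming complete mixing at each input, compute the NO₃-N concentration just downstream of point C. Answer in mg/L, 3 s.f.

After input A: C = (1.65·2.36 + 0.42·37.5) / 2.07 = 9.49 mg/L.
After input B: C = (2.07·9.49 + 0.2·0.87) / 2.27 = 8.73 mg/L.
After input C: C = (2.27·8.73 + 0.067·0.207) / 2.337 = 8.486 mg/L.

8.49 mg/L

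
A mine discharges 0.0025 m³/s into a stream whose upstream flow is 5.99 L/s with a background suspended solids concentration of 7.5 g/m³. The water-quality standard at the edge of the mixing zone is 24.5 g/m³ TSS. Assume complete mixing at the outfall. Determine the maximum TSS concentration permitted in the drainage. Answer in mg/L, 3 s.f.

5.99 L/s = 0.00599 m³/s.
Mass balance: 24.5·0.00849 = 0.0025·Cₑ + 0.00599·7.5.
Cₑ = (0.208 − 0.04493) / 0.0025 = 65.23 mg/L.

65.2 mg/L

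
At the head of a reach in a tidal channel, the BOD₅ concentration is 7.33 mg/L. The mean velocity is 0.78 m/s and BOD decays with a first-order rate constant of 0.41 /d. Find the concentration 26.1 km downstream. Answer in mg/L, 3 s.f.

6.25 mg/L

Travel time t = 26.1 km / 0.78 m/s = 2.61e+04/0.78 = 3.346e+04 s = 0.3873 d.
First-order decay: C = 7.33·exp(−0.41·0.3873) = 7.33·0.8532 = 6.254 mg/L.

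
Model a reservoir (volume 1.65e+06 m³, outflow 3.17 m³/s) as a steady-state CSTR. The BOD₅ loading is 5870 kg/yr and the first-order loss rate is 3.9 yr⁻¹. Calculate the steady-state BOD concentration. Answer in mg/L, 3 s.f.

0.0551 mg/L

Outflow Q = 3.17 m³/s × 3.156e+07 s/yr = 1e+08 m³/yr.
Steady-state CSTR mass balance: W = Q·C + k·V·C, so C = W/(Q + kV).
Q + kV = 1e+08 + 3.9·1.65e+06 = 1.065e+08 m³/yr.
C = 5870/1.065e+08 = 5.513e-05 kg/m³ = 0.05513 mg/L.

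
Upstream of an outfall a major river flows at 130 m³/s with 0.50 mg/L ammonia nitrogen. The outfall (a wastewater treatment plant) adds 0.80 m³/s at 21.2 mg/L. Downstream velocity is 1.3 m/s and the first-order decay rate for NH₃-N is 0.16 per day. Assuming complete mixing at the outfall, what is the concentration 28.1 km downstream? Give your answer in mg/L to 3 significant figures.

After complete mixing, C₀ = (0.8·21.2 + 130·0.5) / 130.8 = 0.6266 mg/L.
Travel time t = 2.81e+04 m / 1.3 m/s = 2.162e+04 s = 0.2502 d.
C = 0.6266·exp(−0.16·0.2502) = 0.6266·0.9608 = 0.602 mg/L.

0.602 mg/L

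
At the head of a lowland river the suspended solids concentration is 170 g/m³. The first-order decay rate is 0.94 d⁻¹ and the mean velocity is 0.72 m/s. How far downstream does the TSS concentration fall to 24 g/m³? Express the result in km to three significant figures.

From C = C₀·e^(−kt), t = ln(C₀/C)/k = ln(170/24)/0.94 = 1.958/0.94 = 2.083 d.
Distance = v·t = 0.72 m/s × 1.799e+05 s = 1.296e+05 m = 129.6 km.

130 km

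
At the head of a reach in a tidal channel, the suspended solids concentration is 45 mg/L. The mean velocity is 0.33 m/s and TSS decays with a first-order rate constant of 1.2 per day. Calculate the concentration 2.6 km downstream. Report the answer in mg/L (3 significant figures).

Travel time t = 2.6 km / 0.33 m/s = 2600/0.33 = 7879 s = 0.09119 d.
First-order decay: C = 45·exp(−1.2·0.09119) = 45·0.8963 = 40.34 mg/L.

40.3 mg/L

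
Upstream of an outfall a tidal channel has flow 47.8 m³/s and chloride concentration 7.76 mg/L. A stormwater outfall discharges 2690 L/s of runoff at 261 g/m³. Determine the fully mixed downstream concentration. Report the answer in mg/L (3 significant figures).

2690 L/s = 2.69 m³/s.
Conservation of mass across the mixing zone: C = (2.69·261 + 47.8·7.76) / (2.69 + 47.8) = 1073/50.49 = 21.25 mg/L.

21.3 mg/L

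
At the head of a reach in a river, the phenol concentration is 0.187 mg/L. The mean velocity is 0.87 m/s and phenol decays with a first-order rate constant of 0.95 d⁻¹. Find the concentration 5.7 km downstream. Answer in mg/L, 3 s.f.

0.174 mg/L

Travel time t = 5.7 km / 0.87 m/s = 5700/0.87 = 6552 s = 0.07583 d.
First-order decay: C = 0.187·exp(−0.95·0.07583) = 0.187·0.9305 = 0.174 mg/L.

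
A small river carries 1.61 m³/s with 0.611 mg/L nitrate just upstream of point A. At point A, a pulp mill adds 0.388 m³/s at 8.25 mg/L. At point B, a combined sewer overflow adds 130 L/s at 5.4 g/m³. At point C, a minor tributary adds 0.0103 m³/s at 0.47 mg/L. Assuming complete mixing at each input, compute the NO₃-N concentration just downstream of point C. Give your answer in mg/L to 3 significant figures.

2.29 mg/L

After input A: C = (1.61·0.611 + 0.388·8.25) / 1.998 = 2.094 mg/L.
130 L/s = 0.13 m³/s.
After input B: C = (1.998·2.094 + 0.13·5.4) / 2.128 = 2.296 mg/L.
After input C: C = (2.128·2.296 + 0.0103·0.47) / 2.138 = 2.288 mg/L.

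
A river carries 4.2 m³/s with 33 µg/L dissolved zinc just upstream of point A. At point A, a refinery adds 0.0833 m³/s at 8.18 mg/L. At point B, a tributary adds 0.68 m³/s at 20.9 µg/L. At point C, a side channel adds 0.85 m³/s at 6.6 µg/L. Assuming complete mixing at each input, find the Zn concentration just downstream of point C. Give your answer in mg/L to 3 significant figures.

0.144 mg/L

33 µg/L = 0.033 mg/L.
After input A: C = (4.2·0.033 + 0.0833·8.18) / 4.283 = 0.1914 mg/L.
20.9 µg/L = 0.0209 mg/L.
After input B: C = (4.283·0.1914 + 0.68·0.0209) / 4.963 = 0.1681 mg/L.
6.6 µg/L = 0.0066 mg/L.
After input C: C = (4.963·0.1681 + 0.85·0.0066) / 5.813 = 0.1445 mg/L.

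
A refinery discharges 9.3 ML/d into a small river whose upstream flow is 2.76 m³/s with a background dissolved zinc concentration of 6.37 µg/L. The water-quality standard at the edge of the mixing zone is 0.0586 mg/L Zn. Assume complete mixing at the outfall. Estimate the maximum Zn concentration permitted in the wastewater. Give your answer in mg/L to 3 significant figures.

1.40 mg/L

9.3 ML/d = 0.1076 m³/s.
6.37 µg/L = 0.00637 mg/L.
Mass balance: 0.0586·2.868 = 0.1076·Cₑ + 2.76·0.00637.
Cₑ = (0.168 − 0.01758) / 0.1076 = 1.398 mg/L.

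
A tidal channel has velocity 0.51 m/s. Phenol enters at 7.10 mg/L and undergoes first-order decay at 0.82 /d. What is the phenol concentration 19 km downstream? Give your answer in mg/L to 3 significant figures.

4.99 mg/L

Travel time t = 19 km / 0.51 m/s = 1.9e+04/0.51 = 3.725e+04 s = 0.4312 d.
First-order decay: C = 7.10·exp(−0.82·0.4312) = 7.10·0.7022 = 4.985 mg/L.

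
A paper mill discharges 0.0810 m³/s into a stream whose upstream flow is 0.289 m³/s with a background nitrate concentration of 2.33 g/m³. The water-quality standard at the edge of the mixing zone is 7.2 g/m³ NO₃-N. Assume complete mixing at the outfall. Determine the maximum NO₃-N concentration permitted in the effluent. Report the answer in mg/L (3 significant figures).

Mass balance: 7.2·0.37 = 0.081·Cₑ + 0.289·2.33.
Cₑ = (2.664 − 0.6734) / 0.081 = 24.58 mg/L.

24.6 mg/L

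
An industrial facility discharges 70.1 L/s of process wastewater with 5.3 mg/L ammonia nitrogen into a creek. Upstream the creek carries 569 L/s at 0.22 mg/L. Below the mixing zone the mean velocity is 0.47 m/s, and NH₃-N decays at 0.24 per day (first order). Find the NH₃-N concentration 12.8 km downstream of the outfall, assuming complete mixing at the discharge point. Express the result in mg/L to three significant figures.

70.1 L/s = 0.0701 m³/s.
569 L/s = 0.569 m³/s.
After complete mixing, C₀ = (0.0701·5.3 + 0.569·0.22) / 0.6391 = 0.7772 mg/L.
Travel time t = 1.28e+04 m / 0.47 m/s = 2.723e+04 s = 0.3152 d.
C = 0.7772·exp(−0.24·0.3152) = 0.7772·0.9271 = 0.7206 mg/L.

0.721 mg/L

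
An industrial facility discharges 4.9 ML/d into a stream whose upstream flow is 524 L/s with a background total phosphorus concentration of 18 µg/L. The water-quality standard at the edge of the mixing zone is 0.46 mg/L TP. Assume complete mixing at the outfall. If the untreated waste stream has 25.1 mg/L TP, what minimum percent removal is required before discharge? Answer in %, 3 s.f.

81.9 %

4.9 ML/d = 0.05671 m³/s.
524 L/s = 0.524 m³/s.
18 µg/L = 0.018 mg/L.
Mass balance: 0.46·0.5807 = 0.05671·Cₑ + 0.524·0.018.
Cₑ = (0.2671 − 0.009432) / 0.05671 = 4.544 mg/L.
Required removal = 1 − 4.544/25.1 = 81.9 %.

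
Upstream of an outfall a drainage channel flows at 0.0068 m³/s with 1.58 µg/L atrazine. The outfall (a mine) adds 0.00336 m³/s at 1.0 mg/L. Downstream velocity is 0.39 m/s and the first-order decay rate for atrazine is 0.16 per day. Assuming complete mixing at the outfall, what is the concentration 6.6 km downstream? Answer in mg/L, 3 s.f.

1.58 µg/L = 0.00158 mg/L.
After complete mixing, C₀ = (0.00336·1 + 0.0068·0.00158) / 0.01016 = 0.3318 mg/L.
Travel time t = 6600 m / 0.39 m/s = 1.692e+04 s = 0.1959 d.
C = 0.3318·exp(−0.16·0.1959) = 0.3318·0.9691 = 0.3215 mg/L.

0.322 mg/L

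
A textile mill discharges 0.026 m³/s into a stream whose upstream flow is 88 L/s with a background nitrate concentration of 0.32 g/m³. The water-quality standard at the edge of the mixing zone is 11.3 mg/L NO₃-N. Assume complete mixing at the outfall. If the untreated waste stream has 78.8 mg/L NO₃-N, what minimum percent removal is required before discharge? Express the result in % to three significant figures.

38.5 %

88 L/s = 0.088 m³/s.
Mass balance: 11.3·0.114 = 0.026·Cₑ + 0.088·0.32.
Cₑ = (1.288 − 0.02816) / 0.026 = 48.46 mg/L.
Required removal = 1 − 48.46/78.8 = 38.5 %.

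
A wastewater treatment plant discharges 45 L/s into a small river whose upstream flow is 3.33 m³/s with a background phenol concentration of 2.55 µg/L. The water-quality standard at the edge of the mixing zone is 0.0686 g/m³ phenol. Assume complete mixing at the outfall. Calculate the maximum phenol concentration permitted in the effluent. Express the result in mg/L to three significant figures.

45 L/s = 0.045 m³/s.
2.55 µg/L = 0.00255 mg/L.
Mass balance: 0.0686·3.375 = 0.045·Cₑ + 3.33·0.00255.
Cₑ = (0.2315 − 0.008491) / 0.045 = 4.956 mg/L.

4.96 mg/L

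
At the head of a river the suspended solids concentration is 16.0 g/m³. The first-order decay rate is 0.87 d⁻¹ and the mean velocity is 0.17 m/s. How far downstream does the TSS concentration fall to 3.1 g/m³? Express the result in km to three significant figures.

27.7 km

From C = C₀·e^(−kt), t = ln(C₀/C)/k = ln(16.0/3.1)/0.87 = 1.641/0.87 = 1.886 d.
Distance = v·t = 0.17 m/s × 1.63e+05 s = 2.771e+04 m = 27.71 km.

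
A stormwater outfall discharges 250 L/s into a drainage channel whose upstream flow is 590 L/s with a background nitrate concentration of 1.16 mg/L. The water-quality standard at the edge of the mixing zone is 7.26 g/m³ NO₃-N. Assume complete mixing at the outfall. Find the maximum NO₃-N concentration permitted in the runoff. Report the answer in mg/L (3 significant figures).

21.7 mg/L

250 L/s = 0.25 m³/s.
590 L/s = 0.59 m³/s.
Mass balance: 7.26·0.84 = 0.25·Cₑ + 0.59·1.16.
Cₑ = (6.098 − 0.6844) / 0.25 = 21.66 mg/L.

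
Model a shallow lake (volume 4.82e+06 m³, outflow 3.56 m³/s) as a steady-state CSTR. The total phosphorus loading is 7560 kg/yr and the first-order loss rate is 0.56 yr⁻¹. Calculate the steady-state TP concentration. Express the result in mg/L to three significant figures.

Outflow Q = 3.56 m³/s × 3.156e+07 s/yr = 1.123e+08 m³/yr.
Steady-state CSTR mass balance: W = Q·C + k·V·C, so C = W/(Q + kV).
Q + kV = 1.123e+08 + 0.56·4.82e+06 = 1.15e+08 m³/yr.
C = 7560/1.15e+08 = 6.571e-05 kg/m³ = 0.06571 mg/L.

0.0657 mg/L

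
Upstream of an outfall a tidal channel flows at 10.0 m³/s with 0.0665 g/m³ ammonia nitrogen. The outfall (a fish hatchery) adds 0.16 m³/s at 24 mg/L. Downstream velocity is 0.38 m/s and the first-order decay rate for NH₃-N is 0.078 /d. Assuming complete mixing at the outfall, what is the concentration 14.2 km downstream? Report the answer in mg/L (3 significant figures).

After complete mixing, C₀ = (0.16·24 + 10·0.0665) / 10.16 = 0.4434 mg/L.
Travel time t = 1.42e+04 m / 0.38 m/s = 3.737e+04 s = 0.4325 d.
C = 0.4434·exp(−0.078·0.4325) = 0.4434·0.9668 = 0.4287 mg/L.

0.429 mg/L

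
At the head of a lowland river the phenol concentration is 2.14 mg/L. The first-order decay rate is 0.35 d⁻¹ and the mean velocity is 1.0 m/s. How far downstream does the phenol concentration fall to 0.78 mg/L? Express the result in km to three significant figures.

249 km

From C = C₀·e^(−kt), t = ln(C₀/C)/k = ln(2.14/0.78)/0.35 = 1.009/0.35 = 2.884 d.
Distance = v·t = 1.0 m/s × 2.491e+05 s = 2.491e+05 m = 249.1 km.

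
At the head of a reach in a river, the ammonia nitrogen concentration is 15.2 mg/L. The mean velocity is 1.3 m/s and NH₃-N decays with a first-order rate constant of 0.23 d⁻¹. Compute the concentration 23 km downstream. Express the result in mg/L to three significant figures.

Travel time t = 23 km / 1.3 m/s = 2.3e+04/1.3 = 1.769e+04 s = 0.2048 d.
First-order decay: C = 15.2·exp(−0.23·0.2048) = 15.2·0.954 = 14.5 mg/L.

14.5 mg/L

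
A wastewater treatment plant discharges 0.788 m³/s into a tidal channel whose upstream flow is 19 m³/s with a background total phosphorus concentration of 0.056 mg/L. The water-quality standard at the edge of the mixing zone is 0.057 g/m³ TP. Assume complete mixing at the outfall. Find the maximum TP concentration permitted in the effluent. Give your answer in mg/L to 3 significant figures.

Mass balance: 0.057·19.79 = 0.788·Cₑ + 19·0.056.
Cₑ = (1.128 − 1.064) / 0.788 = 0.08111 mg/L.

0.0811 mg/L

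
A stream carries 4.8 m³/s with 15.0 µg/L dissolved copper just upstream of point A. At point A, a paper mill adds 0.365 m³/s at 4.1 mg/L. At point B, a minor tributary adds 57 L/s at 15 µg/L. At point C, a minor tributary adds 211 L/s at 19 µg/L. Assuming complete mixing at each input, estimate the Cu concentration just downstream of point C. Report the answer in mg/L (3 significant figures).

15.0 µg/L = 0.015 mg/L.
After input A: C = (4.8·0.015 + 0.365·4.1) / 5.165 = 0.3037 mg/L.
57 L/s = 0.057 m³/s.
15 µg/L = 0.015 mg/L.
After input B: C = (5.165·0.3037 + 0.057·0.015) / 5.222 = 0.3005 mg/L.
211 L/s = 0.211 m³/s.
19 µg/L = 0.019 mg/L.
After input C: C = (5.222·0.3005 + 0.211·0.019) / 5.433 = 0.2896 mg/L.

0.290 mg/L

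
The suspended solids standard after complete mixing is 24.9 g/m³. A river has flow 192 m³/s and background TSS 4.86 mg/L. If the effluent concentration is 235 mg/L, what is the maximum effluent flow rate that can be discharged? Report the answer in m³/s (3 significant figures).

18.3 m³/s

Mass balance at complete mixing: C_std·(Q_w + Q_r) = Q_w·C_e + Q_r·C_b.
Rearranging, Q_w = Q_r·(C_std − C_b)/(C_e − C_std) = 192·(24.9 − 4.86) / (235 − 24.9) = 18.31 m³/s.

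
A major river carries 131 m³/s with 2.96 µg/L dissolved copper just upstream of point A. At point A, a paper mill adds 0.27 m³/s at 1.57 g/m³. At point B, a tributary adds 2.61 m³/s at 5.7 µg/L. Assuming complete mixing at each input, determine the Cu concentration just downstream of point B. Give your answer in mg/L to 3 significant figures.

2.96 µg/L = 0.00296 mg/L.
After input A: C = (131·0.00296 + 0.27·1.57) / 131.3 = 0.006183 mg/L.
5.7 µg/L = 0.0057 mg/L.
After input B: C = (131.3·0.006183 + 2.61·0.0057) / 133.9 = 0.006174 mg/L.

0.00617 mg/L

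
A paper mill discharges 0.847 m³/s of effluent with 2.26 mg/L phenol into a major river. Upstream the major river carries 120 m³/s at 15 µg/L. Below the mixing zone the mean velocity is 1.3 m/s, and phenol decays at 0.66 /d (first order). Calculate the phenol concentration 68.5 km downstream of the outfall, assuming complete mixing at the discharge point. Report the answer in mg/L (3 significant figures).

0.0206 mg/L

15 µg/L = 0.015 mg/L.
After complete mixing, C₀ = (0.847·2.26 + 120·0.015) / 120.8 = 0.03073 mg/L.
Travel time t = 6.85e+04 m / 1.3 m/s = 5.269e+04 s = 0.6099 d.
C = 0.03073·exp(−0.66·0.6099) = 0.03073·0.6686 = 0.02055 mg/L.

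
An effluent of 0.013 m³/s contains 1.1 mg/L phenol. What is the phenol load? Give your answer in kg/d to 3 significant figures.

1.24 kg/d

Mass flux = Q·C = 0.013 m³/s × 1.1 g/m³ = 0.0143 g/s.
= 0.0143 g/s × 86.4 = 1.236 kg/d.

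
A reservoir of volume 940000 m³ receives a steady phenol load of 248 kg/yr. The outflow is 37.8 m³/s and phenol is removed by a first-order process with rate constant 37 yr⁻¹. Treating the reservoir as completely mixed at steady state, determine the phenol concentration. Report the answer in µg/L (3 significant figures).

0.202 µg/L

Outflow Q = 37.8 m³/s × 3.156e+07 s/yr = 1.193e+09 m³/yr.
Steady-state CSTR mass balance: W = Q·C + k·V·C, so C = W/(Q + kV).
Q + kV = 1.193e+09 + 37·940000 = 1.228e+09 m³/yr.
C = 248/1.228e+09 = 2.02e-07 kg/m³ = 0.000202 mg/L = 0.202 µg/L.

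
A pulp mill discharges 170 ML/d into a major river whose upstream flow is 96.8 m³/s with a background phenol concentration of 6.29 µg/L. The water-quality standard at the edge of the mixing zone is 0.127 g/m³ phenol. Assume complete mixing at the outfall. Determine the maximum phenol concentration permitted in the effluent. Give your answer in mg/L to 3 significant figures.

6.07 mg/L

170 ML/d = 1.968 m³/s.
6.29 µg/L = 0.00629 mg/L.
Mass balance: 0.127·98.77 = 1.968·Cₑ + 96.8·0.00629.
Cₑ = (12.54 − 0.6089) / 1.968 = 6.066 mg/L.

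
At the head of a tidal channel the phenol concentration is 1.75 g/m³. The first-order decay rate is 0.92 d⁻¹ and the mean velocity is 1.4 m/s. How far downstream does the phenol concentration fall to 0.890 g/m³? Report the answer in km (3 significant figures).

From C = C₀·e^(−kt), t = ln(C₀/C)/k = ln(1.75/0.890)/0.92 = 0.6761/0.92 = 0.7349 d.
Distance = v·t = 1.4 m/s × 6.35e+04 s = 8.89e+04 m = 88.9 km.

88.9 km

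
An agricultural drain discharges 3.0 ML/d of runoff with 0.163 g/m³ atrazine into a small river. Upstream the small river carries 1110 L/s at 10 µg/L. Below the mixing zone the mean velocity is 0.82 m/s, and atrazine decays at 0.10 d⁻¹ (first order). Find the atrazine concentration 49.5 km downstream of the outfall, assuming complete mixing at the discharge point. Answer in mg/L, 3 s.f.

3.0 ML/d = 0.03472 m³/s.
1110 L/s = 1.11 m³/s.
10 µg/L = 0.01 mg/L.
After complete mixing, C₀ = (0.03472·0.163 + 1.11·0.01) / 1.145 = 0.01464 mg/L.
Travel time t = 4.95e+04 m / 0.82 m/s = 6.037e+04 s = 0.6987 d.
C = 0.01464·exp(−0.10·0.6987) = 0.01464·0.9325 = 0.01365 mg/L.

0.0137 mg/L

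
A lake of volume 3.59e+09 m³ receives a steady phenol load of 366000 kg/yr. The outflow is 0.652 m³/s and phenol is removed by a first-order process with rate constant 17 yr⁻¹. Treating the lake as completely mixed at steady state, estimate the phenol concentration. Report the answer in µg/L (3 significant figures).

Outflow Q = 0.652 m³/s × 3.156e+07 s/yr = 2.058e+07 m³/yr.
Steady-state CSTR mass balance: W = Q·C + k·V·C, so C = W/(Q + kV).
Q + kV = 2.058e+07 + 17·3.59e+09 = 6.105e+10 m³/yr.
C = 366000/6.105e+10 = 5.995e-06 kg/m³ = 0.005995 mg/L = 5.995 µg/L.

6.00 µg/L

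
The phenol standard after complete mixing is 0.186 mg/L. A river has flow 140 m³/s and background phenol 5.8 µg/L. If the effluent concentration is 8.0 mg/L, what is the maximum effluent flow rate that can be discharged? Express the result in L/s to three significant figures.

3230 L/s

5.8 µg/L = 0.0058 mg/L.
Mass balance at complete mixing: C_std·(Q_w + Q_r) = Q_w·C_e + Q_r·C_b.
Rearranging, Q_w = Q_r·(C_std − C_b)/(C_e − C_std) = 140·(0.186 − 0.0058) / (8 − 0.186) = 3.229 m³/s.
= 3229 L/s.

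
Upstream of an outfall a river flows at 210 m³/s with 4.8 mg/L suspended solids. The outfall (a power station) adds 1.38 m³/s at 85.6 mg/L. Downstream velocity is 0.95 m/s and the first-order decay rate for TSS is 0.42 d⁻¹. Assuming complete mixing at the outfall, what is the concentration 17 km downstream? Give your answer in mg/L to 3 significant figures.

4.88 mg/L

After complete mixing, C₀ = (1.38·85.6 + 210·4.8) / 211.4 = 5.328 mg/L.
Travel time t = 1.7e+04 m / 0.95 m/s = 1.789e+04 s = 0.2071 d.
C = 5.328·exp(−0.42·0.2071) = 5.328·0.9167 = 4.884 mg/L.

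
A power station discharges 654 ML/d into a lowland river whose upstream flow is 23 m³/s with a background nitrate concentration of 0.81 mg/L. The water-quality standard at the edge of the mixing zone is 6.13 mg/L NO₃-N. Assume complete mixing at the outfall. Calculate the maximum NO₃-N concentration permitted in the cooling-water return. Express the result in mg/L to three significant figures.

22.3 mg/L

654 ML/d = 7.569 m³/s.
Mass balance: 6.13·30.57 = 7.569·Cₑ + 23·0.81.
Cₑ = (187.4 − 18.63) / 7.569 = 22.29 mg/L.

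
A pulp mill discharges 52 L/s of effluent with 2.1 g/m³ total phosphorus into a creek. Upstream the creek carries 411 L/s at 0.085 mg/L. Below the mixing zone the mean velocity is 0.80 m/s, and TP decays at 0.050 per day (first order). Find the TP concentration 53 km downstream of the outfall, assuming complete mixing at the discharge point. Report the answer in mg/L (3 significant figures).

0.300 mg/L

52 L/s = 0.052 m³/s.
411 L/s = 0.411 m³/s.
After complete mixing, C₀ = (0.052·2.1 + 0.411·0.085) / 0.463 = 0.3113 mg/L.
Travel time t = 5.3e+04 m / 0.80 m/s = 6.625e+04 s = 0.7668 d.
C = 0.3113·exp(−0.050·0.7668) = 0.3113·0.9624 = 0.2996 mg/L.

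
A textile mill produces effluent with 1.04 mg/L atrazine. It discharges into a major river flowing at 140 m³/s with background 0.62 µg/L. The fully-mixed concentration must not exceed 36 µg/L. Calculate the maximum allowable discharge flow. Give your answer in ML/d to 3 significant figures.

426 ML/d

0.62 µg/L = 0.00062 mg/L.
36 µg/L = 0.036 mg/L.
Mass balance at complete mixing: C_std·(Q_w + Q_r) = Q_w·C_e + Q_r·C_b.
Rearranging, Q_w = Q_r·(C_std − C_b)/(C_e − C_std) = 140·(0.036 − 0.00062) / (1.04 − 0.036) = 4.933 m³/s.
= 426.3 ML/d.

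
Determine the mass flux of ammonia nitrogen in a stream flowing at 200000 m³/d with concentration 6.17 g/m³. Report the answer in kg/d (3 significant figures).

200000 m³/d = 2.315 m³/s.
Mass flux = Q·C = 2.315 m³/s × 6.17 g/m³ = 14.28 g/s.
= 14.28 g/s × 86.4 = 1234 kg/d.

1230 kg/d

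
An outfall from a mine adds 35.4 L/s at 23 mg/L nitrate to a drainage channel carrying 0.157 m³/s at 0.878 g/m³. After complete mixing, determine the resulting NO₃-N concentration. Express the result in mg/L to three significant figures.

4.95 mg/L

35.4 L/s = 0.0354 m³/s.
Flow-weighted mixing gives C = (0.0354·23 + 0.157·0.878) / (0.0354 + 0.157) = 0.952/0.1924 = 4.948 mg/L.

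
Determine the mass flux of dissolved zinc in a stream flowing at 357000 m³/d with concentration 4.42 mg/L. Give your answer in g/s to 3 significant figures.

18.3 g/s

357000 m³/d = 4.132 m³/s.
Mass flux = Q·C = 4.132 m³/s × 4.42 g/m³ = 18.26 g/s.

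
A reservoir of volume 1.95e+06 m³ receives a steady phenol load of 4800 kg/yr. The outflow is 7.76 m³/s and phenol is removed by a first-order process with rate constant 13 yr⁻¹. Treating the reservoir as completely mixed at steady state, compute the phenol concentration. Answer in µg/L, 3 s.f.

Outflow Q = 7.76 m³/s × 3.156e+07 s/yr = 2.449e+08 m³/yr.
Steady-state CSTR mass balance: W = Q·C + k·V·C, so C = W/(Q + kV).
Q + kV = 2.449e+08 + 13·1.95e+06 = 2.702e+08 m³/yr.
C = 4800/2.702e+08 = 1.776e-05 kg/m³ = 0.01776 mg/L = 17.76 µg/L.

17.8 µg/L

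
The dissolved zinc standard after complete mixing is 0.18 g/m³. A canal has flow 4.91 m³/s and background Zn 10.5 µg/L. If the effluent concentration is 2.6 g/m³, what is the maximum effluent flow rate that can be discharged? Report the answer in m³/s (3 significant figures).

10.5 µg/L = 0.0105 mg/L.
Mass balance at complete mixing: C_std·(Q_w + Q_r) = Q_w·C_e + Q_r·C_b.
Rearranging, Q_w = Q_r·(C_std − C_b)/(C_e − C_std) = 4.91·(0.18 − 0.0105) / (2.6 − 0.18) = 0.3439 m³/s.

0.344 m³/s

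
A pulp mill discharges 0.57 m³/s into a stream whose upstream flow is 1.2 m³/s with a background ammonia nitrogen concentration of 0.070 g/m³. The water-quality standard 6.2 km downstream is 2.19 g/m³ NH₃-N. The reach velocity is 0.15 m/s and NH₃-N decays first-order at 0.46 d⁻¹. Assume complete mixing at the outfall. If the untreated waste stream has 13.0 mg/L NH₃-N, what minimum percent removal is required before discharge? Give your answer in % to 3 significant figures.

35.9 %

Travel time to the compliance point: t = 6200/0.15 = 4.133e+04 s = 0.4784 d; decay factor exp(−0.46·0.4784) = 0.8025.
So the concentration just after mixing may be at most 2.19/0.8025 = 2.729 mg/L.
Mass balance: 2.729·1.77 = 0.57·Cₑ + 1.2·0.07.
Cₑ = (4.83 − 0.084) / 0.57 = 8.327 mg/L.
Required removal = 1 − 8.327/13.0 = 35.95 %.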